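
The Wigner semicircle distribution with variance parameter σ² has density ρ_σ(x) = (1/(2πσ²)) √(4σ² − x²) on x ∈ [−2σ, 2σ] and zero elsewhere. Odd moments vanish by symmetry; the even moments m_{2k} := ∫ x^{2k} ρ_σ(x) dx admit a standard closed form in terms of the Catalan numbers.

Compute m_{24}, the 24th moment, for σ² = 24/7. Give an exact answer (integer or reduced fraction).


By the scaled semicircle moment identity, m_{2k} = σ^{2k} · C_k with k = 12.
C_12 = (1/(k+1)) · C(2k, k) = (1/13) · C(24, 12) = (1/13) · 2704156 = 208012.
σ^{2k} = (σ²)^k = (24/7)^12 = 36520347436056576/13841287201.

Therefore m_{24} = σ^{24} · C_12 = (36520347436056576/13841287201) · 208012 = 1085238644409857212416/1977326743.


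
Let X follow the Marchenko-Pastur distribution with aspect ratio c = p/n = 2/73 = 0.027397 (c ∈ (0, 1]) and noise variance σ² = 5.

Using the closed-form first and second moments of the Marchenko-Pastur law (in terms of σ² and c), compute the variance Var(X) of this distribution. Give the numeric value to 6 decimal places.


Recall the MP moments m_1 = E[X] = σ² and m_2 = E[X²] = σ⁴ (1 + c).
m_1 = E[X] = σ² = 5, so m_1² = 25.
m_2 = E[X²] = σ⁴ (1 + c) = 25 · (1 + 0.027397) = 25 · 1.027397 = 25.684932.
(Note m_2 − m_1² simplifies to c · σ⁴ = 0.027397 · 25.)

Var(X) = m_2 − m_1² = 25.684932 − 25 = 0.684932.


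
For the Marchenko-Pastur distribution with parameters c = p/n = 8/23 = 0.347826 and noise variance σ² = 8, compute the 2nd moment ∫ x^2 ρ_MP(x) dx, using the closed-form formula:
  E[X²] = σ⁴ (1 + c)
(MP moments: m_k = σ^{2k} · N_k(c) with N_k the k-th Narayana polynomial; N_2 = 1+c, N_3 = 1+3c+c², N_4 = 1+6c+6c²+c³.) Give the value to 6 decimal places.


E[X²] = σ⁴ (1 + c) (second MP moment). With σ² = 8 (so σ⁴ = 64) and c = 8/23 = 0.347826: E[X²] = 64 · (1 + 0.347826) = 64 · 1.347826.

So E[X^2] = 86.260870.


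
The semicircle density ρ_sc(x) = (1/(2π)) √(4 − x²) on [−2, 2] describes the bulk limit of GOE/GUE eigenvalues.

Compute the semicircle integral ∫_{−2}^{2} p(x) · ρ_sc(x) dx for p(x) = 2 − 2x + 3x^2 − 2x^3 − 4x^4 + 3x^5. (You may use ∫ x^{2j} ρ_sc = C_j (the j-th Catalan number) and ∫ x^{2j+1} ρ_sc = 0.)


Write p(x) = Σ a_i x^i, split into monomials and integrate each against ρ_sc separately.
Using ∫ x^{2j} ρ_sc = C_j = (1/(j+1)) C(2j, j) (Catalan numbers) and ∫ x^{2j+1} ρ_sc = 0 (odd monomials vanish by symmetry):
  i = 0 (even): a_0 · C_{0} = 2 · 1 = 2
  i = 1 (odd): ∫ x^1 ρ_sc = 0 (vanishes)
  i = 2 (even): a_2 · C_{1} = 3 · 1 = 3
  i = 3 (odd): ∫ x^3 ρ_sc = 0 (vanishes)
  i = 4 (even): a_4 · C_{2} = -4 · 2 = -8
  i = 5 (odd): ∫ x^5 ρ_sc = 0 (vanishes)

Summing the contributions: ∫_{−2}^{2} p(x) ρ_sc(x) dx = 2 + 3 + (-8) = -3.


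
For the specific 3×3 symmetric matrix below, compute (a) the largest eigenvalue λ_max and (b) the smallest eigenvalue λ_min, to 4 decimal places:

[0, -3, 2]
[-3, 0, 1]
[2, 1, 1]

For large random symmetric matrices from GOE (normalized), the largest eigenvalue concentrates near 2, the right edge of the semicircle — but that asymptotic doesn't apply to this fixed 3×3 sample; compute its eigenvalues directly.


Since M is real symmetric, all three eigenvalues are real; they are the roots of det(λI − M) = λ³ − (tr M) λ² + s λ − det M, where s is the sum of the principal 2×2 minors.
tr M = 0 + 0 + 1 = 1.
s = (0·0 − (-3)²) + (0·1 − 2²) + (0·1 − 1²) = -9 + (-4) + (-1) = -14.
det M (expand along row 1) = 0·(-1) − (-3)·(-5) + 2·(-3) = -21.
Characteristic polynomial: λ³ − λ² − 14λ + 21 = 0.
Substitute λ = y + (tr M)/3 = y + 0.333333 to remove the quadratic term: y³ + p·y + q = 0 with p = s − (tr M)²/3 = -14.333333 and q = −2(tr M)³/27 + (tr M)·s/3 − det M = 16.259259.
Three real roots ⇒ use the trigonometric (Viète) form: r = 2√(−p/3) = 4.371626, φ = arccos(3q/(p·r)) = arccos(-0.778452) = 2.462992 rad.
y_k = r·cos(φ/3 − 2πk/3) for k = 0, 1, 2 gives y = 2.979226, 1.281035, -4.260261.
λ_k = y_k + 0.333333 gives λ = 3.3126, 1.6144, -3.9269 (check: the sum is 1.0000 = tr M).

Hence λ_max = 3.3126 and λ_min = -3.9269.


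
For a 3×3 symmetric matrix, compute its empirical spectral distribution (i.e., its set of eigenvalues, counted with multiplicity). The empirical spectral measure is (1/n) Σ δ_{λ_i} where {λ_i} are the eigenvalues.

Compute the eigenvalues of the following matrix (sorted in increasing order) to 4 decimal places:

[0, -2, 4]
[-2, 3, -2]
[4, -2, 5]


Since M is real symmetric, all three eigenvalues are real; they are the roots of det(λI − M) = λ³ − (tr M) λ² + s λ − det M, where s is the sum of the principal 2×2 minors.
tr M = 0 + 3 + 5 = 8.
s = (0·3 − (-2)²) + (0·5 − 4²) + (3·5 − (-2)²) = -4 + (-16) + 11 = -9.
det M (expand along row 1) = 0·11 − (-2)·(-2) + 4·(-8) = -36.
Characteristic polynomial: λ³ − 8λ² − 9λ + 36 = 0.
Substitute λ = y + (tr M)/3 = y + 2.666667 to remove the quadratic term: y³ + p·y + q = 0 with p = s − (tr M)²/3 = -30.333333 and q = −2(tr M)³/27 + (tr M)·s/3 − det M = -25.925926.
Three real roots ⇒ use the trigonometric (Viète) form: r = 2√(−p/3) = 6.359595, φ = arccos(3q/(p·r)) = arccos(0.403186) = 1.155800 rad.
y_k = r·cos(φ/3 − 2πk/3) for k = 0, 1, 2 gives y = 5.893425, -0.876933, -5.016492.
λ_k = y_k + 2.666667 gives λ = 8.5601, 1.7897, -2.3498 (check: the sum is 8.0000 = tr M).

Eigenvalues sorted in increasing order: [-2.3498, 1.7897, 8.5601].


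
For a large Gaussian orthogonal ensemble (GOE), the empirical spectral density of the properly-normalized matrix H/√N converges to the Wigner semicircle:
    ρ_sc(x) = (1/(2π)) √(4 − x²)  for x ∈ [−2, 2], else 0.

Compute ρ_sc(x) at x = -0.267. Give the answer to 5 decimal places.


ρ_sc(x) = (1/(2π)) √(4 − x²). With x = -0.267:
  4 − x² = 4 − (-0.267)² = 4 − 0.071289 = 3.928711.
  √(4 − x²) = 1.982098.
  1/(2π) = 0.159155.
  ρ_sc(-0.267) = 0.159155 · 1.982098 = 0.315461.

Rounded to 5 decimal places: ρ_sc(-0.267) ≈ 0.31546.


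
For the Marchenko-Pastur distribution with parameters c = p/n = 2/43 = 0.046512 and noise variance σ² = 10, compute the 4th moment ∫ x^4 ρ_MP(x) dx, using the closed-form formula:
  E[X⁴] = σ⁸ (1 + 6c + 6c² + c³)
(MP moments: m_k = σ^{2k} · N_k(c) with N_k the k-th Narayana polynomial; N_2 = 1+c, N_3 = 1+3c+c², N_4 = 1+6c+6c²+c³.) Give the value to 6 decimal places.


E[X⁴] = σ⁸ (1 + 6c + 6c² + c³) (fourth MP moment). With σ² = 10 (so σ⁸ = 10000) and c = 2/43 = 0.046512: E[X⁴] = 10000 · (1 + 6·0.046512 + 6·(0.046512)² + (0.046512)³) = 10000 · 1.292150.

So E[X^4] = 12921.503767.


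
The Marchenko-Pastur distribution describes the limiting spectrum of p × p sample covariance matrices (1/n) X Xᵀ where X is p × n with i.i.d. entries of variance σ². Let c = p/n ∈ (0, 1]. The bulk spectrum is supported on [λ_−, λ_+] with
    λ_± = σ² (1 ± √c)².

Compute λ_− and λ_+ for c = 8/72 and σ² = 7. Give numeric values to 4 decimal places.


c = 8/72 = 0.111111; √c = 0.333333.
λ_− = σ² (1 − √c)² = 7 · (1 − 0.333333)² = 7 · (0.666667)² = 3.111111.
λ_+ = σ² (1 + √c)² = 7 · (1 + 0.333333)² = 7 · (1.333333)² = 12.444444.

Rounded to 4 decimal places: λ_− ≈ 3.1111, λ_+ ≈ 12.4444.


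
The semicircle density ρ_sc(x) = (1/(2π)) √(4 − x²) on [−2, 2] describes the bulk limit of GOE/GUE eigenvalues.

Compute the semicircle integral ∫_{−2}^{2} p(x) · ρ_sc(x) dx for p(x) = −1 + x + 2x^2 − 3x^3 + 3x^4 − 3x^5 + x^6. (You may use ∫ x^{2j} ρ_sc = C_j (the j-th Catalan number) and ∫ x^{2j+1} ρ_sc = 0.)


Write p(x) = Σ a_i x^i, split into monomials and integrate each against ρ_sc separately.
Using ∫ x^{2j} ρ_sc = C_j = (1/(j+1)) C(2j, j) (Catalan numbers) and ∫ x^{2j+1} ρ_sc = 0 (odd monomials vanish by symmetry):
  i = 0 (even): a_0 · C_{0} = -1 · 1 = -1
  i = 1 (odd): ∫ x^1 ρ_sc = 0 (vanishes)
  i = 2 (even): a_2 · C_{1} = 2 · 1 = 2
  i = 3 (odd): ∫ x^3 ρ_sc = 0 (vanishes)
  i = 4 (even): a_4 · C_{2} = 3 · 2 = 6
  i = 5 (odd): ∫ x^5 ρ_sc = 0 (vanishes)
  i = 6 (even): a_6 · C_{3} = 1 · 5 = 5

Summing the contributions: ∫_{−2}^{2} p(x) ρ_sc(x) dx = (-1) + 2 + 6 + 5 = 12.


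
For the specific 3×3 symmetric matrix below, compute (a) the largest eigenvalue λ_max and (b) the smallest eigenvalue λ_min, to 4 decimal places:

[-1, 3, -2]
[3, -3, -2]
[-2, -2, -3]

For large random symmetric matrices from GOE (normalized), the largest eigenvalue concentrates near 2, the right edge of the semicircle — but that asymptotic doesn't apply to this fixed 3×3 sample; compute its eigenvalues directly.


Since M is real symmetric, all three eigenvalues are real; they are the roots of det(λI − M) = λ³ − (tr M) λ² + s λ − det M, where s is the sum of the principal 2×2 minors.
tr M = -1 + (-3) + (-3) = -7.
s = ((-1)·(-3) − 3²) + ((-1)·(-3) − (-2)²) + ((-3)·(-3) − (-2)²) = -6 + (-1) + 5 = -2.
det M (expand along row 1) = (-1)·5 − 3·(-13) + (-2)·(-12) = 58.
Characteristic polynomial: λ³ + 7λ² − 2λ − 58 = 0.
Substitute λ = y + (tr M)/3 = y − 2.333333 to remove the quadratic term: y³ + p·y + q = 0 with p = s − (tr M)²/3 = -18.333333 and q = −2(tr M)³/27 + (tr M)·s/3 − det M = -27.925926.
Three real roots ⇒ use the trigonometric (Viète) form: r = 2√(−p/3) = 4.944132, φ = arccos(3q/(p·r)) = arccos(0.924267) = 0.391686 rad.
y_k = r·cos(φ/3 − 2πk/3) for k = 0, 1, 2 gives y = 4.902052, -1.893580, -3.008472.
λ_k = y_k − 2.333333 gives λ = 2.5687, -4.2269, -5.3418 (check: the sum is -7.0000 = tr M).

Hence λ_max = 2.5687 and λ_min = -5.3418.


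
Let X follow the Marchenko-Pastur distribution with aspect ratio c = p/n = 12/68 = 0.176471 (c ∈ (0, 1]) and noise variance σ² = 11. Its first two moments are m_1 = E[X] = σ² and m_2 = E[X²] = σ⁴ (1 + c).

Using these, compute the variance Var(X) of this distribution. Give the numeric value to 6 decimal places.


m_1 = E[X] = σ² = 11, so m_1² = 121.
m_2 = E[X²] = σ⁴ (1 + c) = 121 · (1 + 0.176471) = 121 · 1.176471 = 142.352941.
(Note m_2 − m_1² simplifies to c · σ⁴ = 0.176471 · 121.)

Var(X) = m_2 − m_1² = 142.352941 − 121 = 21.352941.


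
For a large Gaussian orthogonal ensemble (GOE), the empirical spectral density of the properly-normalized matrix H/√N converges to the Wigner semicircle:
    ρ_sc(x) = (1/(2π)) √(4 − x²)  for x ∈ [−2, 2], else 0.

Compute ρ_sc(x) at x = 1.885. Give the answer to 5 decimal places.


ρ_sc(x) = (1/(2π)) √(4 − x²). With x = 1.885:
  4 − x² = 4 − (1.885)² = 4 − 3.553225 = 0.446775.
  √(4 − x²) = 0.668412.
  1/(2π) = 0.159155.
  ρ_sc(1.885) = 0.159155 · 0.668412 = 0.106381.

Rounded to 5 decimal places: ρ_sc(1.885) ≈ 0.10638.


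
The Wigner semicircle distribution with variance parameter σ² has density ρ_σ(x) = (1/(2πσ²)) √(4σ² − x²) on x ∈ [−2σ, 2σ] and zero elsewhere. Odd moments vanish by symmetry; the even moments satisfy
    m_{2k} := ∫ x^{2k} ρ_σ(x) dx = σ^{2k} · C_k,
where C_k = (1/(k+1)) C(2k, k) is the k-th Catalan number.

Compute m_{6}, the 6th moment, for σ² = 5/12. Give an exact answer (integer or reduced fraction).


By the scaled semicircle moment identity, m_{2k} = σ^{2k} · C_k with k = 3.
C_3 = (1/(k+1)) · C(2k, k) = (1/4) · C(6, 3) = (1/4) · 20 = 5.
σ^{2k} = (σ²)^k = (5/12)^3 = 125/1728.

Therefore m_{6} = σ^{6} · C_3 = (125/1728) · 5 = 625/1728.


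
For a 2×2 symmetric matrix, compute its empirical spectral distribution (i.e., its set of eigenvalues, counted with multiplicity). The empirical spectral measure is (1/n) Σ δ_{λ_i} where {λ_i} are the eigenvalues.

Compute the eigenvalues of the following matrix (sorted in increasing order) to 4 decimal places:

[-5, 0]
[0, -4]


Since M is real symmetric, both eigenvalues are real; they are the roots of det(λI − M) = λ² − (tr M) λ + det M.
tr M = -5 + (-4) = -9.
det M = (-5)·(-4) − 0² = 20 − 0 = 20.
Characteristic polynomial: λ² + 9λ + 20 = 0.
Discriminant Δ = (tr M)² − 4·det M = 81 − 80 = 1; √Δ = 1.000000.
λ = (tr M ± √Δ)/2 = (-9 ± 1.000000)/2, giving (tr M − √Δ)/2 = -5.0000 and (tr M + √Δ)/2 = -4.0000.

Eigenvalues sorted in increasing order: [-5.0000, -4.0000].


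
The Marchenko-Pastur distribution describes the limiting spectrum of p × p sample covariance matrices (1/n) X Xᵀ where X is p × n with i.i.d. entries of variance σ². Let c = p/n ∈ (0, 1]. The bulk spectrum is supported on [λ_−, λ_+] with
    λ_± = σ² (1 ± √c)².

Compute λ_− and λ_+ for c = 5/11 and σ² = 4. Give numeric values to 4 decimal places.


c = 5/11 = 0.454545; √c = 0.674200.
λ_− = σ² (1 − √c)² = 4 · (1 − 0.674200)² = 4 · (0.325800)² = 0.424583.
λ_+ = σ² (1 + √c)² = 4 · (1 + 0.674200)² = 4 · (1.674200)² = 11.211781.

Rounded to 4 decimal places: λ_− ≈ 0.4246, λ_+ ≈ 11.2118.


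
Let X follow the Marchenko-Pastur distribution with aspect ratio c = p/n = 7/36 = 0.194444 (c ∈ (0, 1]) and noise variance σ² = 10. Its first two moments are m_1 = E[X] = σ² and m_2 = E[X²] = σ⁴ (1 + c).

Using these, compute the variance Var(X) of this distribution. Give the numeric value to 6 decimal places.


m_1 = E[X] = σ² = 10, so m_1² = 100.
m_2 = E[X²] = σ⁴ (1 + c) = 100 · (1 + 0.194444) = 100 · 1.194444 = 119.444444.
(Note m_2 − m_1² simplifies to c · σ⁴ = 0.194444 · 100.)

Var(X) = m_2 − m_1² = 119.444444 − 100 = 19.444444.


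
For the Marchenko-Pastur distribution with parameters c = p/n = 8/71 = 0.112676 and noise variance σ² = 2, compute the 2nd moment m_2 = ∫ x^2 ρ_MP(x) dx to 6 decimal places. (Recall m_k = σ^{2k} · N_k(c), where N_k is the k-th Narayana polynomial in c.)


E[X²] = σ⁴ (1 + c) (second MP moment). With σ² = 2 (so σ⁴ = 4) and c = 8/71 = 0.112676: E[X²] = 4 · (1 + 0.112676) = 4 · 1.112676.

So E[X^2] = 4.450704.


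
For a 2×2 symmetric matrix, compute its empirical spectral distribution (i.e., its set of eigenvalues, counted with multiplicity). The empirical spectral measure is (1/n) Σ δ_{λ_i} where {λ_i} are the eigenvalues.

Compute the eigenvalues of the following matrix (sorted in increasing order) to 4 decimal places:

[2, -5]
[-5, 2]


Since M is real symmetric, both eigenvalues are real; they are the roots of det(λI − M) = λ² − (tr M) λ + det M.
tr M = 2 + 2 = 4.
det M = 2·2 − (-5)² = 4 − 25 = -21.
Characteristic polynomial: λ² − 4λ − 21 = 0.
Discriminant Δ = (tr M)² − 4·det M = 16 − (-84) = 100; √Δ = 10.000000.
λ = (tr M ± √Δ)/2 = (4 ± 10.000000)/2, giving (tr M − √Δ)/2 = -3.0000 and (tr M + √Δ)/2 = 7.0000.

Eigenvalues sorted in increasing order: [-3.0000, 7.0000].


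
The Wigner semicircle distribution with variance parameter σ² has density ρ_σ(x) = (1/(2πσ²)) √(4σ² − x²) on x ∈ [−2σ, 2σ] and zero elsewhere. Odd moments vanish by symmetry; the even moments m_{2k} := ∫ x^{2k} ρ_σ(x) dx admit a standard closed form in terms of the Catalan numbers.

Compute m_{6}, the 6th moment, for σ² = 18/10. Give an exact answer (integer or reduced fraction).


By the scaled semicircle moment identity, m_{2k} = σ^{2k} · C_k with k = 3.
C_3 = (1/(k+1)) · C(2k, k) = (1/4) · C(6, 3) = (1/4) · 20 = 5.
σ^{2k} = (σ²)^k = (18/10)^3 = 729/125.

Therefore m_{6} = σ^{6} · C_3 = (729/125) · 5 = 729/25.


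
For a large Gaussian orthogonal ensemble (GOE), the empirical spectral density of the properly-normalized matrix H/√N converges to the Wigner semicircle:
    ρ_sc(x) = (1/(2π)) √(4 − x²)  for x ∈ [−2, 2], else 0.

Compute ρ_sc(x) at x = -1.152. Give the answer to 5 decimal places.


ρ_sc(x) = (1/(2π)) √(4 − x²). With x = -1.152:
  4 − x² = 4 − (-1.152)² = 4 − 1.327104 = 2.672896.
  √(4 − x²) = 1.634899.
  1/(2π) = 0.159155.
  ρ_sc(-1.152) = 0.159155 · 1.634899 = 0.260202.

Rounded to 5 decimal places: ρ_sc(-1.152) ≈ 0.26020.


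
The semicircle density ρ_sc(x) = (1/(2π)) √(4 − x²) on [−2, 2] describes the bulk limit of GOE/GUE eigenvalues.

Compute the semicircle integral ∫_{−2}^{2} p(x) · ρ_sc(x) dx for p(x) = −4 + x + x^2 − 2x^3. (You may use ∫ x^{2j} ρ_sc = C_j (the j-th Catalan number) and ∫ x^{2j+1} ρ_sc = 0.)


Write p(x) = Σ a_i x^i, split into monomials and integrate each against ρ_sc separately.
Using ∫ x^{2j} ρ_sc = C_j = (1/(j+1)) C(2j, j) (Catalan numbers) and ∫ x^{2j+1} ρ_sc = 0 (odd monomials vanish by symmetry):
  i = 0 (even): a_0 · C_{0} = -4 · 1 = -4
  i = 1 (odd): ∫ x^1 ρ_sc = 0 (vanishes)
  i = 2 (even): a_2 · C_{1} = 1 · 1 = 1
  i = 3 (odd): ∫ x^3 ρ_sc = 0 (vanishes)

Summing the contributions: ∫_{−2}^{2} p(x) ρ_sc(x) dx = (-4) + 1 = -3.


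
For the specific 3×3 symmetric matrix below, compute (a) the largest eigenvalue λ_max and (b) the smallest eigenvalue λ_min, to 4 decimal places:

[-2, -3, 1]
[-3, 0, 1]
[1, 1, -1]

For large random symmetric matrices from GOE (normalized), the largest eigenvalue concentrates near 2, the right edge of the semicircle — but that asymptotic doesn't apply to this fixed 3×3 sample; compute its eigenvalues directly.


Since M is real symmetric, all three eigenvalues are real; they are the roots of det(λI − M) = λ³ − (tr M) λ² + s λ − det M, where s is the sum of the principal 2×2 minors.
tr M = -2 + 0 + (-1) = -3.
s = ((-2)·0 − (-3)²) + ((-2)·(-1) − 1²) + (0·(-1) − 1²) = -9 + 1 + (-1) = -9.
det M (expand along row 1) = (-2)·(-1) − (-3)·2 + 1·(-3) = 5.
Characteristic polynomial: λ³ + 3λ² − 9λ − 5 = 0.
Substitute λ = y + (tr M)/3 = y − 1.000000 to remove the quadratic term: y³ + p·y + q = 0 with p = s − (tr M)²/3 = -12.000000 and q = −2(tr M)³/27 + (tr M)·s/3 − det M = 6.000000.
Three real roots ⇒ use the trigonometric (Viète) form: r = 2√(−p/3) = 4.000000, φ = arccos(3q/(p·r)) = arccos(-0.375000) = 1.955193 rad.
y_k = r·cos(φ/3 − 2πk/3) for k = 0, 1, 2 gives y = 3.180140, 0.511128, -3.691268.
λ_k = y_k − 1.000000 gives λ = 2.1801, -0.4889, -4.6913 (check: the sum is -3.0000 = tr M).

Hence λ_max = 2.1801 and λ_min = -4.6913.


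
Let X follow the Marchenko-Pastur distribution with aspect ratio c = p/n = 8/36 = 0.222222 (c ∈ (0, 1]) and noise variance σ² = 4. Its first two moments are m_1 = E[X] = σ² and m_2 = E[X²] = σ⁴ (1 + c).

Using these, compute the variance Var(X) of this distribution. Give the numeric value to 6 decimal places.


m_1 = E[X] = σ² = 4, so m_1² = 16.
m_2 = E[X²] = σ⁴ (1 + c) = 16 · (1 + 0.222222) = 16 · 1.222222 = 19.555556.
(Note m_2 − m_1² simplifies to c · σ⁴ = 0.222222 · 16.)

Var(X) = m_2 − m_1² = 19.555556 − 16 = 3.555556.


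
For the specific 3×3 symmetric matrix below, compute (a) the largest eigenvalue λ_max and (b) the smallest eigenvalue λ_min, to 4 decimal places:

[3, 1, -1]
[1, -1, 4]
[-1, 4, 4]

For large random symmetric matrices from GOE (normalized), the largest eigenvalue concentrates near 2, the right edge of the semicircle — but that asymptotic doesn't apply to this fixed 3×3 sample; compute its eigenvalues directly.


Since M is real symmetric, all three eigenvalues are real; they are the roots of det(λI − M) = λ³ − (tr M) λ² + s λ − det M, where s is the sum of the principal 2×2 minors.
tr M = 3 + (-1) + 4 = 6.
s = (3·(-1) − 1²) + (3·4 − (-1)²) + ((-1)·4 − 4²) = -4 + 11 + (-20) = -13.
det M (expand along row 1) = 3·(-20) − 1·8 + (-1)·3 = -71.
Characteristic polynomial: λ³ − 6λ² − 13λ + 71 = 0.
Substitute λ = y + (tr M)/3 = y + 2.000000 to remove the quadratic term: y³ + p·y + q = 0 with p = s − (tr M)²/3 = -25.000000 and q = −2(tr M)³/27 + (tr M)·s/3 − det M = 29.000000.
Three real roots ⇒ use the trigonometric (Viète) form: r = 2√(−p/3) = 5.773503, φ = arccos(3q/(p·r)) = arccos(-0.602754) = 2.217744 rad.
y_k = r·cos(φ/3 − 2πk/3) for k = 0, 1, 2 gives y = 4.266477, 1.235424, -5.501900.
λ_k = y_k + 2.000000 gives λ = 6.2665, 3.2354, -3.5019 (check: the sum is 6.0000 = tr M).

Hence λ_max = 6.2665 and λ_min = -3.5019.


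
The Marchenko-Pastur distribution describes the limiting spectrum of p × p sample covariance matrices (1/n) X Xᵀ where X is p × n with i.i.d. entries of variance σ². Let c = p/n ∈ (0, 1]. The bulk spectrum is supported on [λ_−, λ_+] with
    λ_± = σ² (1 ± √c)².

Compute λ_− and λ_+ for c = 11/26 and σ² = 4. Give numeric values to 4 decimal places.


c = 11/26 = 0.423077; √c = 0.650444.
λ_− = σ² (1 − √c)² = 4 · (1 − 0.650444)² = 4 · (0.349556)² = 0.488759.
λ_+ = σ² (1 + √c)² = 4 · (1 + 0.650444)² = 4 · (1.650444)² = 10.895857.

Rounded to 4 decimal places: λ_− ≈ 0.4888, λ_+ ≈ 10.8959.


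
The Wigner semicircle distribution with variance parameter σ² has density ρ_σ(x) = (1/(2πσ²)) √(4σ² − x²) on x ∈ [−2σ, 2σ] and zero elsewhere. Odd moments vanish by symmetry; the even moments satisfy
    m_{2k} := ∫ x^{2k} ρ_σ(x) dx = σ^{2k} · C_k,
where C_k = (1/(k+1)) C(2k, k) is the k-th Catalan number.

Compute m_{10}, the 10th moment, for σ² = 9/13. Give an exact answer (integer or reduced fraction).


By the scaled semicircle moment identity, m_{2k} = σ^{2k} · C_k with k = 5.
C_5 = (1/(k+1)) · C(2k, k) = (1/6) · C(10, 5) = (1/6) · 252 = 42.
σ^{2k} = (σ²)^k = (9/13)^5 = 59049/371293.

Therefore m_{10} = σ^{10} · C_5 = (59049/371293) · 42 = 2480058/371293.


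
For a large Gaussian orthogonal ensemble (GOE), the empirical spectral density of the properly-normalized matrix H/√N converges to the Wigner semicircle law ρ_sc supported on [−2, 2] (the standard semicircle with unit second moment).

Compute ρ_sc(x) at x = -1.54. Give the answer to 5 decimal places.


ρ_sc(x) = (1/(2π)) √(4 − x²). With x = -1.54:
  4 − x² = 4 − (-1.54)² = 4 − 2.371600 = 1.628400.
  √(4 − x²) = 1.276088.
  1/(2π) = 0.159155.
  ρ_sc(-1.54) = 0.159155 · 1.276088 = 0.203096.

Rounded to 5 decimal places: ρ_sc(-1.54) ≈ 0.20310.


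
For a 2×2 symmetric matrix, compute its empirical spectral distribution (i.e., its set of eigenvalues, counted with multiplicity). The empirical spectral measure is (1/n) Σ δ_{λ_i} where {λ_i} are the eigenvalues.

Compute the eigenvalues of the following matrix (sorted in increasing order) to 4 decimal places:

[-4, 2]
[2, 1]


Since M is real symmetric, both eigenvalues are real; they are the roots of det(λI − M) = λ² − (tr M) λ + det M.
tr M = -4 + 1 = -3.
det M = (-4)·1 − 2² = -4 − 4 = -8.
Characteristic polynomial: λ² + 3λ − 8 = 0.
Discriminant Δ = (tr M)² − 4·det M = 9 − (-32) = 41; √Δ = 6.403124.
λ = (tr M ± √Δ)/2 = (-3 ± 6.403124)/2, giving (tr M − √Δ)/2 = -4.7016 and (tr M + √Δ)/2 = 1.7016.

Eigenvalues sorted in increasing order: [-4.7016, 1.7016].


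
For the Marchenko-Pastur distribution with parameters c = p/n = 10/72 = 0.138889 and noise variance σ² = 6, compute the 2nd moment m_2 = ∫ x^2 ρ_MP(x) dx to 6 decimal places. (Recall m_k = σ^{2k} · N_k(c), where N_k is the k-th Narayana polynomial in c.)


E[X²] = σ⁴ (1 + c) (second MP moment). With σ² = 6 (so σ⁴ = 36) and c = 10/72 = 0.138889: E[X²] = 36 · (1 + 0.138889) = 36 · 1.138889.

So E[X^2] = 41.000000.


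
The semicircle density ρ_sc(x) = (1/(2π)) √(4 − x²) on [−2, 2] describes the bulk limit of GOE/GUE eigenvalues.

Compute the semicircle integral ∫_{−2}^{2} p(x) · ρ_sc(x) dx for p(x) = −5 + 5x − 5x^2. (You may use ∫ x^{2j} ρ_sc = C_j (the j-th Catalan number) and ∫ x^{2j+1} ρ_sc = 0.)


Write p(x) = Σ a_i x^i, split into monomials and integrate each against ρ_sc separately.
Using ∫ x^{2j} ρ_sc = C_j = (1/(j+1)) C(2j, j) (Catalan numbers) and ∫ x^{2j+1} ρ_sc = 0 (odd monomials vanish by symmetry):
  i = 0 (even): a_0 · C_{0} = -5 · 1 = -5
  i = 1 (odd): ∫ x^1 ρ_sc = 0 (vanishes)
  i = 2 (even): a_2 · C_{1} = -5 · 1 = -5

Summing the contributions: ∫_{−2}^{2} p(x) ρ_sc(x) dx = (-5) + (-5) = -10.


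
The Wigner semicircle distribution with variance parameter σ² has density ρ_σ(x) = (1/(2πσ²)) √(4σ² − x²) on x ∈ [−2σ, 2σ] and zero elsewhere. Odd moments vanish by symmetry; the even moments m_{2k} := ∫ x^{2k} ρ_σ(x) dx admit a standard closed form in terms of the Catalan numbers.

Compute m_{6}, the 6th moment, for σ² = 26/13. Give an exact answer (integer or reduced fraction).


By the scaled semicircle moment identity, m_{2k} = σ^{2k} · C_k with k = 3.
C_3 = (1/(k+1)) · C(2k, k) = (1/4) · C(6, 3) = (1/4) · 20 = 5.
σ^{2k} = (σ²)^k = (26/13)^3 = 8.

Therefore m_{6} = σ^{6} · C_3 = 8 · 5 = 40.


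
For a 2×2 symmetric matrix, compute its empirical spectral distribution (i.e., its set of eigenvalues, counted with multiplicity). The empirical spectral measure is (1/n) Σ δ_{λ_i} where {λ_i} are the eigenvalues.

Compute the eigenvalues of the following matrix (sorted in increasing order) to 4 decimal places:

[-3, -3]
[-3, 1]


Since M is real symmetric, both eigenvalues are real; they are the roots of det(λI − M) = λ² − (tr M) λ + det M.
tr M = -3 + 1 = -2.
det M = (-3)·1 − (-3)² = -3 − 9 = -12.
Characteristic polynomial: λ² + 2λ − 12 = 0.
Discriminant Δ = (tr M)² − 4·det M = 4 − (-48) = 52; √Δ = 7.211103.
λ = (tr M ± √Δ)/2 = (-2 ± 7.211103)/2, giving (tr M − √Δ)/2 = -4.6056 and (tr M + √Δ)/2 = 2.6056.

Eigenvalues sorted in increasing order: [-4.6056, 2.6056].


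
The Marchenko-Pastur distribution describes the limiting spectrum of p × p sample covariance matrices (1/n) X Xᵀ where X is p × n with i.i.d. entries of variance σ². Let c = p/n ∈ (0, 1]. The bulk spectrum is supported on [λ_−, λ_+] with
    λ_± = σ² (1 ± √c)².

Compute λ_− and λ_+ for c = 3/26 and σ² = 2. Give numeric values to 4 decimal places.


c = 3/26 = 0.115385; √c = 0.339683.
λ_− = σ² (1 − √c)² = 2 · (1 − 0.339683)² = 2 · (0.660317)² = 0.872037.
λ_+ = σ² (1 + √c)² = 2 · (1 + 0.339683)² = 2 · (1.339683)² = 3.589502.

Rounded to 4 decimal places: λ_− ≈ 0.8720, λ_+ ≈ 3.5895.


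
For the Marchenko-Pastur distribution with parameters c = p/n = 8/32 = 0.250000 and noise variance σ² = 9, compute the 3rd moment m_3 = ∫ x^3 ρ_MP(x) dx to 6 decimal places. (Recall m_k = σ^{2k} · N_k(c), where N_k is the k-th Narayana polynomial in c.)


E[X³] = σ⁶ (1 + 3c + c²) (third MP moment). With σ² = 9 (so σ⁶ = 729) and c = 8/32 = 0.250000: E[X³] = 729 · (1 + 3·0.250000 + (0.250000)²) = 729 · 1.812500.

So E[X^3] = 1321.312500.


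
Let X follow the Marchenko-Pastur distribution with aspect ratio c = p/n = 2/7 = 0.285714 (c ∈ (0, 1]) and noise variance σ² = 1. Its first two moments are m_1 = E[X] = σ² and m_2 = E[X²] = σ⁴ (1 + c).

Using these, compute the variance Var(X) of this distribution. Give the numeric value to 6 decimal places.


m_1 = E[X] = σ² = 1, so m_1² = 1.
m_2 = E[X²] = σ⁴ (1 + c) = 1 · (1 + 0.285714) = 1 · 1.285714 = 1.285714.
(Note m_2 − m_1² simplifies to c · σ⁴ = 0.285714 · 1.)

Var(X) = m_2 − m_1² = 1.285714 − 1 = 0.285714.


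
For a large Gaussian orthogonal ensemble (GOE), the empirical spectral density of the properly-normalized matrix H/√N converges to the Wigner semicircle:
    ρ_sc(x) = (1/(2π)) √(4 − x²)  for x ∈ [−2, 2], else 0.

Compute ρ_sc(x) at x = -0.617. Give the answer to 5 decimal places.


ρ_sc(x) = (1/(2π)) √(4 − x²). With x = -0.617:
  4 − x² = 4 − (-0.617)² = 4 − 0.380689 = 3.619311.
  √(4 − x²) = 1.902449.
  1/(2π) = 0.159155.
  ρ_sc(-0.617) = 0.159155 · 1.902449 = 0.302784.

Rounded to 5 decimal places: ρ_sc(-0.617) ≈ 0.30278.


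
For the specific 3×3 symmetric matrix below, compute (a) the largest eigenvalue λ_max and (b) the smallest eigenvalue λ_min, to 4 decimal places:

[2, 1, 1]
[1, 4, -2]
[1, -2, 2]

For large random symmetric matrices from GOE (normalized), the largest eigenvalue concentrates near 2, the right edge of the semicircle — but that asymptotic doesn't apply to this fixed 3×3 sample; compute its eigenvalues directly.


Since M is real symmetric, all three eigenvalues are real; they are the roots of det(λI − M) = λ³ − (tr M) λ² + s λ − det M, where s is the sum of the principal 2×2 minors.
tr M = 2 + 4 + 2 = 8.
s = (2·4 − 1²) + (2·2 − 1²) + (4·2 − (-2)²) = 7 + 3 + 4 = 14.
det M (expand along row 1) = 2·4 − 1·4 + 1·(-6) = -2.
Characteristic polynomial: λ³ − 8λ² + 14λ + 2 = 0.
Substitute λ = y + (tr M)/3 = y + 2.666667 to remove the quadratic term: y³ + p·y + q = 0 with p = s − (tr M)²/3 = -7.333333 and q = −2(tr M)³/27 + (tr M)·s/3 − det M = 1.407407.
Three real roots ⇒ use the trigonometric (Viète) form: r = 2√(−p/3) = 3.126944, φ = arccos(3q/(p·r)) = arccos(-0.184128) = 1.755981 rad.
y_k = r·cos(φ/3 − 2πk/3) for k = 0, 1, 2 gives y = 2.606406, 0.192898, -2.799304.
λ_k = y_k + 2.666667 gives λ = 5.2731, 2.8596, -0.1326 (check: the sum is 8.0000 = tr M).

Hence λ_max = 5.2731 and λ_min = -0.1326.


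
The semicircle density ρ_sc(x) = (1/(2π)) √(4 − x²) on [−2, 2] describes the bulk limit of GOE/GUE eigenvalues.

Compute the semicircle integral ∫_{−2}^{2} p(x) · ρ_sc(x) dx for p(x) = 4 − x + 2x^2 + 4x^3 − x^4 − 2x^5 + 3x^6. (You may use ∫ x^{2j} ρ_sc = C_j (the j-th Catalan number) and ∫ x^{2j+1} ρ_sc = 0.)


Write p(x) = Σ a_i x^i, split into monomials and integrate each against ρ_sc separately.
Using ∫ x^{2j} ρ_sc = C_j = (1/(j+1)) C(2j, j) (Catalan numbers) and ∫ x^{2j+1} ρ_sc = 0 (odd monomials vanish by symmetry):
  i = 0 (even): a_0 · C_{0} = 4 · 1 = 4
  i = 1 (odd): ∫ x^1 ρ_sc = 0 (vanishes)
  i = 2 (even): a_2 · C_{1} = 2 · 1 = 2
  i = 3 (odd): ∫ x^3 ρ_sc = 0 (vanishes)
  i = 4 (even): a_4 · C_{2} = -1 · 2 = -2
  i = 5 (odd): ∫ x^5 ρ_sc = 0 (vanishes)
  i = 6 (even): a_6 · C_{3} = 3 · 5 = 15

Summing the contributions: ∫_{−2}^{2} p(x) ρ_sc(x) dx = 4 + 2 + (-2) + 15 = 19.


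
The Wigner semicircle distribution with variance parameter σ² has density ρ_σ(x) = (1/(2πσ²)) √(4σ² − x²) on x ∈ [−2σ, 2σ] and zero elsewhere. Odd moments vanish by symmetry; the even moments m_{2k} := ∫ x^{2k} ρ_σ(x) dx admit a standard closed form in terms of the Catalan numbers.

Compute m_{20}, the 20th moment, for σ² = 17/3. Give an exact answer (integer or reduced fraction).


By the scaled semicircle moment identity, m_{2k} = σ^{2k} · C_k with k = 10.
C_10 = (1/(k+1)) · C(2k, k) = (1/11) · C(20, 10) = (1/11) · 184756 = 16796.
σ^{2k} = (σ²)^k = (17/3)^10 = 2015993900449/59049.

Therefore m_{20} = σ^{20} · C_10 = (2015993900449/59049) · 16796 = 33860633551941404/59049.


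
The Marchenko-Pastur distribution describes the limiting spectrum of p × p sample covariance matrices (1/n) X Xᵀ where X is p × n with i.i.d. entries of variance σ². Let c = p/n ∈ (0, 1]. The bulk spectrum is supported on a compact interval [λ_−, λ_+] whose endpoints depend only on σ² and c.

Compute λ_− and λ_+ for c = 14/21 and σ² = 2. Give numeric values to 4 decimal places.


c = 14/21 = 0.666667; √c = 0.816497.
λ_− = σ² (1 − √c)² = 2 · (1 − 0.816497)² = 2 · (0.183503)² = 0.067347.
λ_+ = σ² (1 + √c)² = 2 · (1 + 0.816497)² = 2 · (1.816497)² = 6.599320.

Rounded to 4 decimal places: λ_− ≈ 0.0673, λ_+ ≈ 6.5993.


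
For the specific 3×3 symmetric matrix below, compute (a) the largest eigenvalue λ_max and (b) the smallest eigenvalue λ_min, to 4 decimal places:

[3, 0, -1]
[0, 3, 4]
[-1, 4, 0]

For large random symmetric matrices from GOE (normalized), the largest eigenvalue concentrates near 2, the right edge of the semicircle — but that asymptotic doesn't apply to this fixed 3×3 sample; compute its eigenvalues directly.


Since M is real symmetric, all three eigenvalues are real; they are the roots of det(λI − M) = λ³ − (tr M) λ² + s λ − det M, where s is the sum of the principal 2×2 minors.
tr M = 3 + 3 + 0 = 6.
s = (3·3 − 0²) + (3·0 − (-1)²) + (3·0 − 4²) = 9 + (-1) + (-16) = -8.
det M (expand along row 1) = 3·(-16) − 0·4 + (-1)·3 = -51.
Characteristic polynomial: λ³ − 6λ² − 8λ + 51 = 0.
Substitute λ = y + (tr M)/3 = y + 2.000000 to remove the quadratic term: y³ + p·y + q = 0 with p = s − (tr M)²/3 = -20.000000 and q = −2(tr M)³/27 + (tr M)·s/3 − det M = 19.000000.
Three real roots ⇒ use the trigonometric (Viète) form: r = 2√(−p/3) = 5.163978, φ = arccos(3q/(p·r)) = arccos(-0.551900) = 2.155437 rad.
y_k = r·cos(φ/3 − 2πk/3) for k = 0, 1, 2 gives y = 3.887482, 1.000000, -4.887482.
λ_k = y_k + 2.000000 gives λ = 5.8875, 3.0000, -2.8875 (check: the sum is 6.0000 = tr M).

Hence λ_max = 5.8875 and λ_min = -2.8875.


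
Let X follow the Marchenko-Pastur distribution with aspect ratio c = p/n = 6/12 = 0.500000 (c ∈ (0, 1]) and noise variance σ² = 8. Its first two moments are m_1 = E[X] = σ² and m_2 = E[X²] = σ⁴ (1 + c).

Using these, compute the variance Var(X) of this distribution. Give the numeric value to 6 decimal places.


m_1 = E[X] = σ² = 8, so m_1² = 64.
m_2 = E[X²] = σ⁴ (1 + c) = 64 · (1 + 0.500000) = 64 · 1.500000 = 96.000000.
(Note m_2 − m_1² simplifies to c · σ⁴ = 0.500000 · 64.)

Var(X) = m_2 − m_1² = 96.000000 − 64 = 32.000000.


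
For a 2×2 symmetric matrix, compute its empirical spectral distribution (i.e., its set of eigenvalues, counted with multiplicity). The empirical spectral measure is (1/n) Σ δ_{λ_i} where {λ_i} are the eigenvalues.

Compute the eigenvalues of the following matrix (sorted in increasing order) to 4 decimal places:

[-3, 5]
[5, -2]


Since M is real symmetric, both eigenvalues are real; they are the roots of det(λI − M) = λ² − (tr M) λ + det M.
tr M = -3 + (-2) = -5.
det M = (-3)·(-2) − 5² = 6 − 25 = -19.
Characteristic polynomial: λ² + 5λ − 19 = 0.
Discriminant Δ = (tr M)² − 4·det M = 25 − (-76) = 101; √Δ = 10.049876.
λ = (tr M ± √Δ)/2 = (-5 ± 10.049876)/2, giving (tr M − √Δ)/2 = -7.5249 and (tr M + √Δ)/2 = 2.5249.

Eigenvalues sorted in increasing order: [-7.5249, 2.5249].


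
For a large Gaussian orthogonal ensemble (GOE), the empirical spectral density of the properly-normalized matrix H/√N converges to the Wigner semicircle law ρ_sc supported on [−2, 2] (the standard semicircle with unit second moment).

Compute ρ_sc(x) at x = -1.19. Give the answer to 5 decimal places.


ρ_sc(x) = (1/(2π)) √(4 − x²). With x = -1.19:
  4 − x² = 4 − (-1.19)² = 4 − 1.416100 = 2.583900.
  √(4 − x²) = 1.607451.
  1/(2π) = 0.159155.
  ρ_sc(-1.19) = 0.159155 · 1.607451 = 0.255834.

Rounded to 5 decimal places: ρ_sc(-1.19) ≈ 0.25583.


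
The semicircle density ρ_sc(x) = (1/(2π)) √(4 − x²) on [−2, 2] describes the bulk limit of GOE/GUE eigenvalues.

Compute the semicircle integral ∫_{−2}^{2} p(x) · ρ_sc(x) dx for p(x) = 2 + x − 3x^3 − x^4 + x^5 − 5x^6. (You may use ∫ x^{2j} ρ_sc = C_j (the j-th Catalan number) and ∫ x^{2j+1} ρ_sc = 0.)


Write p(x) = Σ a_i x^i, split into monomials and integrate each against ρ_sc separately.
Using ∫ x^{2j} ρ_sc = C_j = (1/(j+1)) C(2j, j) (Catalan numbers) and ∫ x^{2j+1} ρ_sc = 0 (odd monomials vanish by symmetry):
  i = 0 (even): a_0 · C_{0} = 2 · 1 = 2
  i = 1 (odd): ∫ x^1 ρ_sc = 0 (vanishes)
  i = 3 (odd): ∫ x^3 ρ_sc = 0 (vanishes)
  i = 4 (even): a_4 · C_{2} = -1 · 2 = -2
  i = 5 (odd): ∫ x^5 ρ_sc = 0 (vanishes)
  i = 6 (even): a_6 · C_{3} = -5 · 5 = -25

Summing the contributions: ∫_{−2}^{2} p(x) ρ_sc(x) dx = 2 + (-2) + (-25) = -25.


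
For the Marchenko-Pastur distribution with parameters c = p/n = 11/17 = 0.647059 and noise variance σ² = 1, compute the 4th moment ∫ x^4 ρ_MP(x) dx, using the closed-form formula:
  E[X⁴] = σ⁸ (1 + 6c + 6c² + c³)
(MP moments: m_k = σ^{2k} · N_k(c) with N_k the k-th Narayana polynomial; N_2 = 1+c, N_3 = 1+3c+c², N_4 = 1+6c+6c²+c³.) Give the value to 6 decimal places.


E[X⁴] = σ⁸ (1 + 6c + 6c² + c³) (fourth MP moment). With σ² = 1 (so σ⁸ = 1) and c = 11/17 = 0.647059: E[X⁴] = 1 · (1 + 6·0.647059 + 6·(0.647059)² + (0.647059)³) = 1 · 7.665378.

So E[X^4] = 7.665378.


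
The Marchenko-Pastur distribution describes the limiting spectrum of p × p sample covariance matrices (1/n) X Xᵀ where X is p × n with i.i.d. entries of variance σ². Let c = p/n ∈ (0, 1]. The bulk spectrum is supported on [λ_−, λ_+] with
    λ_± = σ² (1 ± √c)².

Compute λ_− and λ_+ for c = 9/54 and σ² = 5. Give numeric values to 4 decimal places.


c = 9/54 = 0.166667; √c = 0.408248.
λ_− = σ² (1 − √c)² = 5 · (1 − 0.408248)² = 5 · (0.591752)² = 1.750850.
λ_+ = σ² (1 + √c)² = 5 · (1 + 0.408248)² = 5 · (1.408248)² = 9.915816.

Rounded to 4 decimal places: λ_− ≈ 1.7509, λ_+ ≈ 9.9158.


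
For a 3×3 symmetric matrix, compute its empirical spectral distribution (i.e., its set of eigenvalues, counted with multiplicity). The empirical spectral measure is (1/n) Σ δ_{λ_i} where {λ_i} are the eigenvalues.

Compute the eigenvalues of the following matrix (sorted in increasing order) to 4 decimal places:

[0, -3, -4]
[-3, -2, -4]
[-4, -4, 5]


Since M is real symmetric, all three eigenvalues are real; they are the roots of det(λI − M) = λ³ − (tr M) λ² + s λ − det M, where s is the sum of the principal 2×2 minors.
tr M = 0 + (-2) + 5 = 3.
s = (0·(-2) − (-3)²) + (0·5 − (-4)²) + ((-2)·5 − (-4)²) = -9 + (-16) + (-26) = -51.
det M (expand along row 1) = 0·(-26) − (-3)·(-31) + (-4)·4 = -109.
Characteristic polynomial: λ³ − 3λ² − 51λ + 109 = 0.
Substitute λ = y + (tr M)/3 = y + 1.000000 to remove the quadratic term: y³ + p·y + q = 0 with p = s − (tr M)²/3 = -54.000000 and q = −2(tr M)³/27 + (tr M)·s/3 − det M = 56.000000.
Three real roots ⇒ use the trigonometric (Viète) form: r = 2√(−p/3) = 8.485281, φ = arccos(3q/(p·r)) = arccos(-0.366648) = 1.946200 rad.
y_k = r·cos(φ/3 − 2πk/3) for k = 0, 1, 2 gives y = 6.761494, 1.059033, -7.820527.
λ_k = y_k + 1.000000 gives λ = 7.7615, 2.0590, -6.8205 (check: the sum is 3.0000 = tr M).

Eigenvalues sorted in increasing order: [-6.8205, 2.0590, 7.7615].


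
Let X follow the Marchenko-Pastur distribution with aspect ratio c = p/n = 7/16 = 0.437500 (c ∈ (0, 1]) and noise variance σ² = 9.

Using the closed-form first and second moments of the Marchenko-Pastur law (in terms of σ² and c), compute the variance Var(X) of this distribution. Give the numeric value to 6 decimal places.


Recall the MP moments m_1 = E[X] = σ² and m_2 = E[X²] = σ⁴ (1 + c).
m_1 = E[X] = σ² = 9, so m_1² = 81.
m_2 = E[X²] = σ⁴ (1 + c) = 81 · (1 + 0.437500) = 81 · 1.437500 = 116.437500.
(Note m_2 − m_1² simplifies to c · σ⁴ = 0.437500 · 81.)

Var(X) = m_2 − m_1² = 116.437500 − 81 = 35.437500.


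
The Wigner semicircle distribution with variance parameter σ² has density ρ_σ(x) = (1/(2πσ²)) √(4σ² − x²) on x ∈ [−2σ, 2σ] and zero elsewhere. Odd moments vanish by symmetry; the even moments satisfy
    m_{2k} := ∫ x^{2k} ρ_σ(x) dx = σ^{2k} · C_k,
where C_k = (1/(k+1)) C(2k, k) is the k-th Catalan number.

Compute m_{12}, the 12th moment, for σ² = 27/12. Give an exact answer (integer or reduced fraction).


By the scaled semicircle moment identity, m_{2k} = σ^{2k} · C_k with k = 6.
C_6 = (1/(k+1)) · C(2k, k) = (1/7) · C(12, 6) = (1/7) · 924 = 132.
σ^{2k} = (σ²)^k = (27/12)^6 = 531441/4096.

Therefore m_{12} = σ^{12} · C_6 = (531441/4096) · 132 = 17537553/1024.


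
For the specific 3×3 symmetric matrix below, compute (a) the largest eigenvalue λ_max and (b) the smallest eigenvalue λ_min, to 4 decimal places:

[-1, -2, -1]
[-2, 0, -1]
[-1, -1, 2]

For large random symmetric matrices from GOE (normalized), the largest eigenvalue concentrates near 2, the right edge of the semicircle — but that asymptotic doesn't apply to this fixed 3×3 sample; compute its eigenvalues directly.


Since M is real symmetric, all three eigenvalues are real; they are the roots of det(λI − M) = λ³ − (tr M) λ² + s λ − det M, where s is the sum of the principal 2×2 minors.
tr M = -1 + 0 + 2 = 1.
s = ((-1)·0 − (-2)²) + ((-1)·2 − (-1)²) + (0·2 − (-1)²) = -4 + (-3) + (-1) = -8.
det M (expand along row 1) = (-1)·(-1) − (-2)·(-5) + (-1)·2 = -11.
Characteristic polynomial: λ³ − λ² − 8λ + 11 = 0.
Substitute λ = y + (tr M)/3 = y + 0.333333 to remove the quadratic term: y³ + p·y + q = 0 with p = s − (tr M)²/3 = -8.333333 and q = −2(tr M)³/27 + (tr M)·s/3 − det M = 8.259259.
Three real roots ⇒ use the trigonometric (Viète) form: r = 2√(−p/3) = 3.333333, φ = arccos(3q/(p·r)) = arccos(-0.892000) = 2.672547 rad.
y_k = r·cos(φ/3 − 2πk/3) for k = 0, 1, 2 gives y = 2.095840, 1.196834, -3.292675.
λ_k = y_k + 0.333333 gives λ = 2.4292, 1.5302, -2.9593 (check: the sum is 1.0000 = tr M).

Hence λ_max = 2.4292 and λ_min = -2.9593.
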